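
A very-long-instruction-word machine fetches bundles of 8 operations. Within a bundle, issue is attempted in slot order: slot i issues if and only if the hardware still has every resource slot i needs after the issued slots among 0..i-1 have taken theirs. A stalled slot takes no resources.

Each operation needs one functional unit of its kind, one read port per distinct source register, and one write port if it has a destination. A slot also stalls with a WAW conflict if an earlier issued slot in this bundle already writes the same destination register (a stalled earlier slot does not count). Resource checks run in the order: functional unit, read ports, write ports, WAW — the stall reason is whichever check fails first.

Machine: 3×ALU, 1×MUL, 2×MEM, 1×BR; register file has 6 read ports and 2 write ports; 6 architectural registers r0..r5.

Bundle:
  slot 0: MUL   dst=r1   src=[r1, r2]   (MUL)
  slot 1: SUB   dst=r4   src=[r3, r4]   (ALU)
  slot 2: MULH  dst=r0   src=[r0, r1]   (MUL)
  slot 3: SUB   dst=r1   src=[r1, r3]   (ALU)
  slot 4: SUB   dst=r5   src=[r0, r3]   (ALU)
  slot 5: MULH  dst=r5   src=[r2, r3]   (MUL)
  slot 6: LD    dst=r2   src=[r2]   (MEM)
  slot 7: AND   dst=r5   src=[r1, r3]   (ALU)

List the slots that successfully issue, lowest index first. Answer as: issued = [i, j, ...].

issued = [0, 1]

slot 0 (MUL): ISSUE — free A3,Mu0,Ld2,B1 rp4 wp1
slot 1 (ALU): ISSUE — free A2,Mu0,Ld2,B1 rp2 wp0
slot 2 (MUL): stall FU — free A2,Mu0,Ld2,B1 rp2 wp0
slot 3 (ALU): stall WR_PORT — free A2,Mu0,Ld2,B1 rp2 wp0
slot 4 (ALU): stall WR_PORT — free A2,Mu0,Ld2,B1 rp2 wp0
slot 5 (MUL): stall FU — free A2,Mu0,Ld2,B1 rp2 wp0
slot 6 (MEM): stall WR_PORT — free A2,Mu0,Ld2,B1 rp2 wp0
slot 7 (ALU): stall WR_PORT — free A2,Mu0,Ld2,B1 rp2 wp0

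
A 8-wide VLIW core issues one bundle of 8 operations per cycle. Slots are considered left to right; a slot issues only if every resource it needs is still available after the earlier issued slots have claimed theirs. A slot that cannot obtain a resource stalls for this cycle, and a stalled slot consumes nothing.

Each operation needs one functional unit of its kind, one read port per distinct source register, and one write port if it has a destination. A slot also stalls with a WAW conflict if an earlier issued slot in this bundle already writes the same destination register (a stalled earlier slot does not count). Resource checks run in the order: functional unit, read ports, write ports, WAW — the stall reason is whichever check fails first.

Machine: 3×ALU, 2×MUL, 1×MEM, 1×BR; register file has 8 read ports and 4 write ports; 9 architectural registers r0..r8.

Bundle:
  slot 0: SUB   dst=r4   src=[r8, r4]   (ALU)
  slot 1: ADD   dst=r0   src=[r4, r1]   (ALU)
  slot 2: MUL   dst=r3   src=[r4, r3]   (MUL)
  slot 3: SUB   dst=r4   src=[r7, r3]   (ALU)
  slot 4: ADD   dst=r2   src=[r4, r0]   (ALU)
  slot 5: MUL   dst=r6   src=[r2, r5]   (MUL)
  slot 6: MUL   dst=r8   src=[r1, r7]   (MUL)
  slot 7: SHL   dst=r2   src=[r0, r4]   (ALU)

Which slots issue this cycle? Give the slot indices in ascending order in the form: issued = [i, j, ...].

issued = [0, 1, 2, 4]

slot 0 (ALU): ISSUE — free A2,Mu2,Ld1,B1 rp6 wp3
slot 1 (ALU): ISSUE — free A1,Mu2,Ld1,B1 rp4 wp2
slot 2 (MUL): ISSUE — free A1,Mu1,Ld1,B1 rp2 wp1
slot 3 (ALU): stall WAW — free A1,Mu1,Ld1,B1 rp2 wp1
slot 4 (ALU): ISSUE — free A0,Mu1,Ld1,B1 rp0 wp0
slot 5 (MUL): stall RD_PORT — free A0,Mu1,Ld1,B1 rp0 wp0
slot 6 (MUL): stall RD_PORT — free A0,Mu1,Ld1,B1 rp0 wp0
slot 7 (ALU): stall FU — free A0,Mu1,Ld1,B1 rp0 wp0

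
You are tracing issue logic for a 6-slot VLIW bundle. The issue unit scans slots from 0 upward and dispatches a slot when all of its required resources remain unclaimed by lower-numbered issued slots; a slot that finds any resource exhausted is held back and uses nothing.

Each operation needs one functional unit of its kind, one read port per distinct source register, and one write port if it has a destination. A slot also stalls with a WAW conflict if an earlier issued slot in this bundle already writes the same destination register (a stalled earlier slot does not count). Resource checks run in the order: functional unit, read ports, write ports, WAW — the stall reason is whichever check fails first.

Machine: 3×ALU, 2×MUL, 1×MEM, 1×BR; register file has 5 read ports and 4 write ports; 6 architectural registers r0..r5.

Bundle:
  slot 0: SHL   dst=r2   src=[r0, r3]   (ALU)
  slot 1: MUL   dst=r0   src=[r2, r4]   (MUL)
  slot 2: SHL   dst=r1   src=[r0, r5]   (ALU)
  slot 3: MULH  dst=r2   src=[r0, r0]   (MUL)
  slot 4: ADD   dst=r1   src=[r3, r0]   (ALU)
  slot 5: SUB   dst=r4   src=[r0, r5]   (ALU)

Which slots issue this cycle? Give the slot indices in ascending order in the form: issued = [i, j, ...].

#0 ALU src=r0,r3 dispatched  <A:2 Mu:2 Ld:1 B:1 rd:3 wr:3>
#1 MUL src=r2,r4 dispatched  <A:2 Mu:1 Ld:1 B:1 rd:1 wr:2>
#2 ALU src=r0,r5 held:RD_PORT  <A:2 Mu:1 Ld:1 B:1 rd:1 wr:2>
#3 MUL src=r0,r0 held:WAW  <A:2 Mu:1 Ld:1 B:1 rd:1 wr:2>
#4 ALU src=r3,r0 held:RD_PORT  <A:2 Mu:1 Ld:1 B:1 rd:1 wr:2>
#5 ALU src=r0,r5 held:RD_PORT  <A:2 Mu:1 Ld:1 B:1 rd:1 wr:2>

issued = [0, 1]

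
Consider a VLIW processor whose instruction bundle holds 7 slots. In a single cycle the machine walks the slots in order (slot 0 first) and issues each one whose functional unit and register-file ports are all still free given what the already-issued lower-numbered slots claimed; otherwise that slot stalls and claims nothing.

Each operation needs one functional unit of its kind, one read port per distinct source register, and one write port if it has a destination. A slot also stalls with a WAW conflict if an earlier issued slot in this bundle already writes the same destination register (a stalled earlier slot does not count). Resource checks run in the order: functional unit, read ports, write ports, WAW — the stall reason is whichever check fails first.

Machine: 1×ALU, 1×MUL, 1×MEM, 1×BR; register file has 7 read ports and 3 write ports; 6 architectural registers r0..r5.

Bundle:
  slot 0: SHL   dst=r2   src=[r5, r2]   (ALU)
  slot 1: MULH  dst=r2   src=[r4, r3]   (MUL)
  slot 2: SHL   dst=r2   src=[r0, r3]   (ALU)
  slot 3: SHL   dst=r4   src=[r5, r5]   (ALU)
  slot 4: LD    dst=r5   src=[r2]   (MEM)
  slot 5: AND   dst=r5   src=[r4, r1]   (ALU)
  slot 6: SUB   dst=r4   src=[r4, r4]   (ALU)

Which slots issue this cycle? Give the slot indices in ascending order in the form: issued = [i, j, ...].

issued = [0, 4]

slot 0 (ALU): ISSUE — free A0,Mu1,Ld1,B1 rp5 wp2
slot 1 (MUL): stall WAW — free A0,Mu1,Ld1,B1 rp5 wp2
slot 2 (ALU): stall FU — free A0,Mu1,Ld1,B1 rp5 wp2
slot 3 (ALU): stall FU — free A0,Mu1,Ld1,B1 rp5 wp2
slot 4 (MEM): ISSUE — free A0,Mu1,Ld0,B1 rp4 wp1
slot 5 (ALU): stall FU — free A0,Mu1,Ld0,B1 rp4 wp1
slot 6 (ALU): stall FU — free A0,Mu1,Ld0,B1 rp4 wp1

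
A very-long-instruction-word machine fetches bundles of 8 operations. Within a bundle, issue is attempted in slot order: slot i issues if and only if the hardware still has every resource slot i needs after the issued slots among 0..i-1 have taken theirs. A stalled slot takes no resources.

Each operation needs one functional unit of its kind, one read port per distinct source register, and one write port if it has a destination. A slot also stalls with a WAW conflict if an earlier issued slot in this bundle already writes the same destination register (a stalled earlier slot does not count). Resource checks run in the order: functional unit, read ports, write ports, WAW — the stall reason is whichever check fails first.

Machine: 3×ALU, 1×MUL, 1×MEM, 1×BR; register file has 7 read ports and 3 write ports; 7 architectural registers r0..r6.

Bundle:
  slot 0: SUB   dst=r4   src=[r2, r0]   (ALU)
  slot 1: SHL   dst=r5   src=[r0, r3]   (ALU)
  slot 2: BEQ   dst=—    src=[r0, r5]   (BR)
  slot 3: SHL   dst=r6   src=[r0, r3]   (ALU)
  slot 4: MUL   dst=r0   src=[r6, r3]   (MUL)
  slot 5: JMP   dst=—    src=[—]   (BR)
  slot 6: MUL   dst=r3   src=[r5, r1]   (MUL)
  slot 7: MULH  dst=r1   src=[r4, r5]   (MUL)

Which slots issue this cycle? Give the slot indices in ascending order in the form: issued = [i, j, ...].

issued = [0, 1, 2]

(0) want 1×ALU +2rd +1wr — yes → AL2|MU1|ME1|BR1|rd5|wr2
(1) want 1×ALU +2rd +1wr — yes → AL1|MU1|ME1|BR1|rd3|wr1
(2) want 1×BR +2rd +0wr — yes → AL1|MU1|ME1|BR0|rd1|wr1
(3) want 1×ALU +2rd +1wr — RD_PORT → AL1|MU1|ME1|BR0|rd1|wr1
(4) want 1×MUL +2rd +1wr — RD_PORT → AL1|MU1|ME1|BR0|rd1|wr1
(5) want 1×BR +0rd +0wr — FU → AL1|MU1|ME1|BR0|rd1|wr1
(6) want 1×MUL +2rd +1wr — RD_PORT → AL1|MU1|ME1|BR0|rd1|wr1
(7) want 1×MUL +2rd +1wr — RD_PORT → AL1|MU1|ME1|BR0|rd1|wr1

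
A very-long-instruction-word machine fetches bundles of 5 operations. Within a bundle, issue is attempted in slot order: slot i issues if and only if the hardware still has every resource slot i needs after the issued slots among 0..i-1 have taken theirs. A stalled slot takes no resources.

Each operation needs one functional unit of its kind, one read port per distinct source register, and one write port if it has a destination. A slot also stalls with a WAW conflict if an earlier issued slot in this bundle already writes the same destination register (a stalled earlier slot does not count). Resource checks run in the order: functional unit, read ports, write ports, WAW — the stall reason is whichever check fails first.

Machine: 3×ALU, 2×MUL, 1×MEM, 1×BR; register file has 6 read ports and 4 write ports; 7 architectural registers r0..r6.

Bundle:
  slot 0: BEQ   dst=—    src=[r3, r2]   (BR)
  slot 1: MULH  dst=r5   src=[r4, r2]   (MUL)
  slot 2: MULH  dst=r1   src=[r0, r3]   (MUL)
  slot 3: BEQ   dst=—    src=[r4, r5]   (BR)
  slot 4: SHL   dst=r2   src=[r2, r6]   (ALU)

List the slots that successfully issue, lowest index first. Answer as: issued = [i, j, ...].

(0) want 1×BR +2rd +0wr — yes → AL3|MU2|ME1|BR0|rd4|wr4
(1) want 1×MUL +2rd +1wr — yes → AL3|MU1|ME1|BR0|rd2|wr3
(2) want 1×MUL +2rd +1wr — yes → AL3|MU0|ME1|BR0|rd0|wr2
(3) want 1×BR +2rd +0wr — FU → AL3|MU0|ME1|BR0|rd0|wr2
(4) want 1×ALU +2rd +1wr — RD_PORT → AL3|MU0|ME1|BR0|rd0|wr2

issued = [0, 1, 2]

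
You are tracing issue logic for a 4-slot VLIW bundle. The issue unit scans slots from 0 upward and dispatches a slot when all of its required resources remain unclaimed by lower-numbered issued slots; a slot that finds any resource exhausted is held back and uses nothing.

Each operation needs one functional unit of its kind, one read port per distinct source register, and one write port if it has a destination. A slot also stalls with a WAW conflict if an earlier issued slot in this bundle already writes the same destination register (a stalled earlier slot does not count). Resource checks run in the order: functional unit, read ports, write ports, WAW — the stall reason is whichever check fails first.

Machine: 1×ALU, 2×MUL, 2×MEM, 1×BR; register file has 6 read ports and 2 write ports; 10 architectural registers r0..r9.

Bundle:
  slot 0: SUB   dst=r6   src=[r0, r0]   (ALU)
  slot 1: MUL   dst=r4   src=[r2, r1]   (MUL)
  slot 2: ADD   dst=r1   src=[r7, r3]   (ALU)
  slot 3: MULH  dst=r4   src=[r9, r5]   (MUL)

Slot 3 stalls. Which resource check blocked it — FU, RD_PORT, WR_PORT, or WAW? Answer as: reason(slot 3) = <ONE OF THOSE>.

  0. ALU→r6 ⇒ go  {0A/2Mu/2Ld/1B | 5r 1w}
  1. MUL→r4 ⇒ go  {0A/1Mu/2Ld/1B | 3r 0w}
  2. ALU→r1 ⇒ no(FU)  {0A/1Mu/2Ld/1B | 3r 0w}
  3. MUL→r4 ⇒ no(WR_PORT)  {0A/1Mu/2Ld/1B | 3r 0w}

reason(slot 3) = WR_PORT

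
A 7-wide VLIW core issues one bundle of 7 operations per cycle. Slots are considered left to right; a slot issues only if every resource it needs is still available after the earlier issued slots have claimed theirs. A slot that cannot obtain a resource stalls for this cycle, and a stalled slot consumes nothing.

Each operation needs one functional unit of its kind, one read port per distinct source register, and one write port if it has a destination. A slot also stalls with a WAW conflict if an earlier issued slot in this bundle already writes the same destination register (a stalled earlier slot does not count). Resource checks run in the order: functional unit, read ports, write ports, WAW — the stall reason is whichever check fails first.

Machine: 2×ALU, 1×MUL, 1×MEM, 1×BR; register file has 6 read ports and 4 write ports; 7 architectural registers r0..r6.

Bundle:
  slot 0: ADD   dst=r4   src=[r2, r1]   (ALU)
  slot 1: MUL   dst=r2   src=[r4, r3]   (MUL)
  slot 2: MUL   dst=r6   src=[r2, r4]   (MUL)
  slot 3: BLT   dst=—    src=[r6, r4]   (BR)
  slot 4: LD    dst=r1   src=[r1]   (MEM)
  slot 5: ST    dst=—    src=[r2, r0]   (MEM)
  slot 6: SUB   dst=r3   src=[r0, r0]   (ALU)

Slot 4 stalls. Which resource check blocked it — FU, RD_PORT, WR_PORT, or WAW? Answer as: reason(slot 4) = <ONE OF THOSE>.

reason(slot 4) = RD_PORT

#0 ALU src=r2,r1 dispatched  <A:1 Mu:1 Ld:1 B:1 rd:4 wr:3>
#1 MUL src=r4,r3 dispatched  <A:1 Mu:0 Ld:1 B:1 rd:2 wr:2>
#2 MUL src=r2,r4 held:FU  <A:1 Mu:0 Ld:1 B:1 rd:2 wr:2>
#3 BR src=r6,r4 dispatched  <A:1 Mu:0 Ld:1 B:0 rd:0 wr:2>
#4 MEM src=r1 held:RD_PORT  <A:1 Mu:0 Ld:1 B:0 rd:0 wr:2>
#5 MEM src=r2,r0 held:RD_PORT  <A:1 Mu:0 Ld:1 B:0 rd:0 wr:2>
#6 ALU src=r0,r0 held:RD_PORT  <A:1 Mu:0 Ld:1 B:0 rd:0 wr:2>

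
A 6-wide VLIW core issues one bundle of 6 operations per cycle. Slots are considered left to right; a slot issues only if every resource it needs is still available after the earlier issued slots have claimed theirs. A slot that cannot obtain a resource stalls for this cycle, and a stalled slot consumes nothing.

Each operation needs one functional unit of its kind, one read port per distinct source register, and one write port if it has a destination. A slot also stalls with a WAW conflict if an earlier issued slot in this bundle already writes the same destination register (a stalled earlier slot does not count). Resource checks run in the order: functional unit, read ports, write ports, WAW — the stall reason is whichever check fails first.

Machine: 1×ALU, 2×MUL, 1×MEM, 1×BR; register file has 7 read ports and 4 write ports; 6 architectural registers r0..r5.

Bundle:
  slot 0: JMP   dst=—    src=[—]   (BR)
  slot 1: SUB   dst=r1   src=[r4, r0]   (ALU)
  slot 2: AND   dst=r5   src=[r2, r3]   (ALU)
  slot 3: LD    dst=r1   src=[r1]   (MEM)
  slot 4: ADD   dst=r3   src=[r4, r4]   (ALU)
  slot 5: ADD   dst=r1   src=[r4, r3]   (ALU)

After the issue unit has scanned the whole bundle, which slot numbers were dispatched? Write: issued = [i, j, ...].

issued = [0, 1]

slot 0 (BR): ISSUE — free A1,Mu2,Ld1,B0 rp7 wp4
slot 1 (ALU): ISSUE — free A0,Mu2,Ld1,B0 rp5 wp3
slot 2 (ALU): stall FU — free A0,Mu2,Ld1,B0 rp5 wp3
slot 3 (MEM): stall WAW — free A0,Mu2,Ld1,B0 rp5 wp3
slot 4 (ALU): stall FU — free A0,Mu2,Ld1,B0 rp5 wp3
slot 5 (ALU): stall FU — free A0,Mu2,Ld1,B0 rp5 wp3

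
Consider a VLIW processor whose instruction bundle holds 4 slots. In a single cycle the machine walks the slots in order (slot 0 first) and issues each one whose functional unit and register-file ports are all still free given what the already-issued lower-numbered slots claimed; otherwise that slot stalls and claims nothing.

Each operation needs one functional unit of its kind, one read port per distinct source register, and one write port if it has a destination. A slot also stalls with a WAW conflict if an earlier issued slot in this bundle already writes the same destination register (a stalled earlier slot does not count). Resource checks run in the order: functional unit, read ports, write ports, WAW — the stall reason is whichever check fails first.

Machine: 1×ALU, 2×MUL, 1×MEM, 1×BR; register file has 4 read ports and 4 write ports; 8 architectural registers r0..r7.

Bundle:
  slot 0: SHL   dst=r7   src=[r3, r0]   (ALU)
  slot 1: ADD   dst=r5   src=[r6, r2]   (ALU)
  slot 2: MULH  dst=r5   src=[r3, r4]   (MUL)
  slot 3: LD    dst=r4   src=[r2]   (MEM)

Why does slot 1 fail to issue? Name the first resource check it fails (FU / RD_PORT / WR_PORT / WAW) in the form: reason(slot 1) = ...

reason(slot 1) = FU

#0 ALU src=r3,r0 dispatched  <A:0 Mu:2 Ld:1 B:1 rd:2 wr:3>
#1 ALU src=r6,r2 held:FU  <A:0 Mu:2 Ld:1 B:1 rd:2 wr:3>
#2 MUL src=r3,r4 dispatched  <A:0 Mu:1 Ld:1 B:1 rd:0 wr:2>
#3 MEM src=r2 held:RD_PORT  <A:0 Mu:1 Ld:1 B:1 rd:0 wr:2>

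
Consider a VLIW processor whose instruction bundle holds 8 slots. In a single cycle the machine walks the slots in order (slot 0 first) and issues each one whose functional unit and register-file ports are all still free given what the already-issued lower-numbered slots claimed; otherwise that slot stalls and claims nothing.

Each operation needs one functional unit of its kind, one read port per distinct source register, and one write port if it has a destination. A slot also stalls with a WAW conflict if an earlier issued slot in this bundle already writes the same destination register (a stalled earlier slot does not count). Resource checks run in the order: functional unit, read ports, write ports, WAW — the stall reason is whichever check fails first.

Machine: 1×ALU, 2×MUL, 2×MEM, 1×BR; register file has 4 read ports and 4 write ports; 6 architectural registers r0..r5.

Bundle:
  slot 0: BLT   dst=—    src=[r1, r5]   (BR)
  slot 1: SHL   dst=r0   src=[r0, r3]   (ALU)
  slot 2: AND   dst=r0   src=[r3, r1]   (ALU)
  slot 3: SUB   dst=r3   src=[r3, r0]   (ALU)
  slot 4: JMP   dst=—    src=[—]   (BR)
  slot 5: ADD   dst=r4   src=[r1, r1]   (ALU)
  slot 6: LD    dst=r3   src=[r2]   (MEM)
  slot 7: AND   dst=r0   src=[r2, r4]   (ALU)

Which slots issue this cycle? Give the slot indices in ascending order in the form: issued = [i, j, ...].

issued = [0, 1]

slot 0 (BR): ISSUE — free A1,Mu2,Ld2,B0 rp2 wp4
slot 1 (ALU): ISSUE — free A0,Mu2,Ld2,B0 rp0 wp3
slot 2 (ALU): stall FU — free A0,Mu2,Ld2,B0 rp0 wp3
slot 3 (ALU): stall FU — free A0,Mu2,Ld2,B0 rp0 wp3
slot 4 (BR): stall FU — free A0,Mu2,Ld2,B0 rp0 wp3
slot 5 (ALU): stall FU — free A0,Mu2,Ld2,B0 rp0 wp3
slot 6 (MEM): stall RD_PORT — free A0,Mu2,Ld2,B0 rp0 wp3
slot 7 (ALU): stall FU — free A0,Mu2,Ld2,B0 rp0 wp3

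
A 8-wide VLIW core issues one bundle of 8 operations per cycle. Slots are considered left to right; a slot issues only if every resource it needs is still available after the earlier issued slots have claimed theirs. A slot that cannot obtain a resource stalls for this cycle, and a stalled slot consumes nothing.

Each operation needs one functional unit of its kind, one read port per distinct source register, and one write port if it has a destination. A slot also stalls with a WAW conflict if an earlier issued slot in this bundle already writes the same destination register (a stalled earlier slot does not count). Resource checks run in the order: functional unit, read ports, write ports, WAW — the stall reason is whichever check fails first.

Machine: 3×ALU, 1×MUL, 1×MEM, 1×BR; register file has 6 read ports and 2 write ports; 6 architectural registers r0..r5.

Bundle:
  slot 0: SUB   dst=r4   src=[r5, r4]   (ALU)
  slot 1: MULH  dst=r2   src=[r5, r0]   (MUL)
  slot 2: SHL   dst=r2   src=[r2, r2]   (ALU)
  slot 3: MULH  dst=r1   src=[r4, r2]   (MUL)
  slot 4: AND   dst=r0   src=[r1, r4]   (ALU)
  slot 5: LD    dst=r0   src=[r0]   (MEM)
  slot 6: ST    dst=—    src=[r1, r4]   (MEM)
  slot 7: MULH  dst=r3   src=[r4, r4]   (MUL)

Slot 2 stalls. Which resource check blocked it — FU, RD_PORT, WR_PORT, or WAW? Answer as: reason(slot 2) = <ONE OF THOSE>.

slot 0 (ALU): ISSUE — free A2,Mu1,Ld1,B1 rp4 wp1
slot 1 (MUL): ISSUE — free A2,Mu0,Ld1,B1 rp2 wp0
slot 2 (ALU): stall WR_PORT — free A2,Mu0,Ld1,B1 rp2 wp0
slot 3 (MUL): stall FU — free A2,Mu0,Ld1,B1 rp2 wp0
slot 4 (ALU): stall WR_PORT — free A2,Mu0,Ld1,B1 rp2 wp0
slot 5 (MEM): stall WR_PORT — free A2,Mu0,Ld1,B1 rp2 wp0
slot 6 (MEM): ISSUE — free A2,Mu0,Ld0,B1 rp0 wp0
slot 7 (MUL): stall FU — free A2,Mu0,Ld0,B1 rp0 wp0

reason(slot 2) = WR_PORT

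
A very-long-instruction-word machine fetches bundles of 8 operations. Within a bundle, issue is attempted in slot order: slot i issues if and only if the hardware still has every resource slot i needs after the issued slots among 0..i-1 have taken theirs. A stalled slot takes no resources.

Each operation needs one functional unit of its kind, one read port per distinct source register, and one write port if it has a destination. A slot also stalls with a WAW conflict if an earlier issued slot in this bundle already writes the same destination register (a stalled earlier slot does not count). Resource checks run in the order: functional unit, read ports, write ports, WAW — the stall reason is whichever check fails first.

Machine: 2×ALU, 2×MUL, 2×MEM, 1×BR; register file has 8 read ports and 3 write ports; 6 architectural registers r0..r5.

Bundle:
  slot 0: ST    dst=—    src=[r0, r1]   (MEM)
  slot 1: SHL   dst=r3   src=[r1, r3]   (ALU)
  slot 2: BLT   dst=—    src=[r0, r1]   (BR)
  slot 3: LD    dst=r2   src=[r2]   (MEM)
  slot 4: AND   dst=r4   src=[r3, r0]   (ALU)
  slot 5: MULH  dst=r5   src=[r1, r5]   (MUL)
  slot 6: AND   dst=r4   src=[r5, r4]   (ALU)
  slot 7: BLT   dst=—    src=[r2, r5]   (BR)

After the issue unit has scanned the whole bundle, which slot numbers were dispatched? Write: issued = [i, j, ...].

  0. MEM ⇒ go  {2A/2Mu/1Ld/1B | 6r 3w}
  1. ALU→r3 ⇒ go  {1A/2Mu/1Ld/1B | 4r 2w}
  2. BR ⇒ go  {1A/2Mu/1Ld/0B | 2r 2w}
  3. MEM→r2 ⇒ go  {1A/2Mu/0Ld/0B | 1r 1w}
  4. ALU→r4 ⇒ no(RD_PORT)  {1A/2Mu/0Ld/0B | 1r 1w}
  5. MUL→r5 ⇒ no(RD_PORT)  {1A/2Mu/0Ld/0B | 1r 1w}
  6. ALU→r4 ⇒ no(RD_PORT)  {1A/2Mu/0Ld/0B | 1r 1w}
  7. BR ⇒ no(FU)  {1A/2Mu/0Ld/0B | 1r 1w}

issued = [0, 1, 2, 3]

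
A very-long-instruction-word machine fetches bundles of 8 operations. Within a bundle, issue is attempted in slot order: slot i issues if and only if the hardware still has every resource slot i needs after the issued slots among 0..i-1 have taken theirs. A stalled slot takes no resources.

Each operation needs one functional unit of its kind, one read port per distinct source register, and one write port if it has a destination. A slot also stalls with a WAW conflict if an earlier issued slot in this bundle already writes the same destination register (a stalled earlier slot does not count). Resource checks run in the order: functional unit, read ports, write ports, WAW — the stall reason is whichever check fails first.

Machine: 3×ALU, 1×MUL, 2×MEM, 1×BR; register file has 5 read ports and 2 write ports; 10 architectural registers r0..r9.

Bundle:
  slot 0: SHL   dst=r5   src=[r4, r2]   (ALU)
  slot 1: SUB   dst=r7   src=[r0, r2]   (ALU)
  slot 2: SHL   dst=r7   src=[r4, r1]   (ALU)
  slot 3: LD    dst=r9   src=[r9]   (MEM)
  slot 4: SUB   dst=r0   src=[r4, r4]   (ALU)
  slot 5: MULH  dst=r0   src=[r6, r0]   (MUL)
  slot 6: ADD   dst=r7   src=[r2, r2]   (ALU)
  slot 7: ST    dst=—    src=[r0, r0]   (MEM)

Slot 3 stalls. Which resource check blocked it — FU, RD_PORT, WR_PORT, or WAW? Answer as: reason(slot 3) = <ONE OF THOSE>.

reason(slot 3) = WR_PORT

(0) want 1×ALU +2rd +1wr — yes → AL2|MU1|ME2|BR1|rd3|wr1
(1) want 1×ALU +2rd +1wr — yes → AL1|MU1|ME2|BR1|rd1|wr0
(2) want 1×ALU +2rd +1wr — RD_PORT → AL1|MU1|ME2|BR1|rd1|wr0
(3) want 1×MEM +1rd +1wr — WR_PORT → AL1|MU1|ME2|BR1|rd1|wr0
(4) want 1×ALU +1rd +1wr — WR_PORT → AL1|MU1|ME2|BR1|rd1|wr0
(5) want 1×MUL +2rd +1wr — RD_PORT → AL1|MU1|ME2|BR1|rd1|wr0
(6) want 1×ALU +1rd +1wr — WR_PORT → AL1|MU1|ME2|BR1|rd1|wr0
(7) want 1×MEM +1rd +0wr — yes → AL1|MU1|ME1|BR1|rd0|wr0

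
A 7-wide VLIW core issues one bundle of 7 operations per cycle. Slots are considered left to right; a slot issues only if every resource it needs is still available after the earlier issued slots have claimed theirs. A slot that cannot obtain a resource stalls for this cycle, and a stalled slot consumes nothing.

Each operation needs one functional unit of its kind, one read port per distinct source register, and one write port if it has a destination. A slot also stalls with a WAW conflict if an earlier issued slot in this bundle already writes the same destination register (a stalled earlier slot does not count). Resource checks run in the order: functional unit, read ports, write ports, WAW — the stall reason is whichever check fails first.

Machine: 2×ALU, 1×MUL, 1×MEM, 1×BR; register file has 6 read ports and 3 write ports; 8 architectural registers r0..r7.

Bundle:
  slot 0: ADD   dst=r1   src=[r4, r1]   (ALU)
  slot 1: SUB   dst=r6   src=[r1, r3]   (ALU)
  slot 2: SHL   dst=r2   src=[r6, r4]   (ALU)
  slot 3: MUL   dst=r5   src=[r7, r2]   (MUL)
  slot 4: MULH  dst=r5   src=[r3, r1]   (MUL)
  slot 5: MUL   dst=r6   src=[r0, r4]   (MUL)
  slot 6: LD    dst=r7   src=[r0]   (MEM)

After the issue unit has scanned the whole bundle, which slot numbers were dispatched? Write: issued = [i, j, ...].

issued = [0, 1, 3]

  0. ALU→r1 ⇒ go  {1A/1Mu/1Ld/1B | 4r 2w}
  1. ALU→r6 ⇒ go  {0A/1Mu/1Ld/1B | 2r 1w}
  2. ALU→r2 ⇒ no(FU)  {0A/1Mu/1Ld/1B | 2r 1w}
  3. MUL→r5 ⇒ go  {0A/0Mu/1Ld/1B | 0r 0w}
  4. MUL→r5 ⇒ no(FU)  {0A/0Mu/1Ld/1B | 0r 0w}
  5. MUL→r6 ⇒ no(FU)  {0A/0Mu/1Ld/1B | 0r 0w}
  6. MEM→r7 ⇒ no(RD_PORT)  {0A/0Mu/1Ld/1B | 0r 0w}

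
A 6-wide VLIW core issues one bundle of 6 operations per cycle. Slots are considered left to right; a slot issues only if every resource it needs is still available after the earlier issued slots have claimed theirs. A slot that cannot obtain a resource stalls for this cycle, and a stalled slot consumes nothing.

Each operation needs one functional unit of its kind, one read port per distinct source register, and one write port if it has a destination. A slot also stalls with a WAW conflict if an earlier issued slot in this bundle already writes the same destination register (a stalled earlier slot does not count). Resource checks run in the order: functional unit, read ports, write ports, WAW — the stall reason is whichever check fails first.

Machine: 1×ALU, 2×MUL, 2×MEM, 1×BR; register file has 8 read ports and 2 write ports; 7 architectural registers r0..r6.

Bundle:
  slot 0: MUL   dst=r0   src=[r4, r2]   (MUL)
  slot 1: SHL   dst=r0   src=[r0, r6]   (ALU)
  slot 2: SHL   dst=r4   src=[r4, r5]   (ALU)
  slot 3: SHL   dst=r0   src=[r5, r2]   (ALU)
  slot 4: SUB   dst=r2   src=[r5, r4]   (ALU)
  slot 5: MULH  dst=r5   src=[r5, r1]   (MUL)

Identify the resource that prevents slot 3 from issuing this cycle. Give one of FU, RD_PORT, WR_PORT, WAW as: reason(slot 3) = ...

[0] MUL needs rd=2 wr=1: ok; after: ALU=1 MUL=1 MEM=2 BR=1, R=6, W=1
[1] ALU needs rd=2 wr=1: WAW; after: ALU=1 MUL=1 MEM=2 BR=1, R=6, W=1
[2] ALU needs rd=2 wr=1: ok; after: ALU=0 MUL=1 MEM=2 BR=1, R=4, W=0
[3] ALU needs rd=2 wr=1: FU; after: ALU=0 MUL=1 MEM=2 BR=1, R=4, W=0
[4] ALU needs rd=2 wr=1: FU; after: ALU=0 MUL=1 MEM=2 BR=1, R=4, W=0
[5] MUL needs rd=2 wr=1: WR_PORT; after: ALU=0 MUL=1 MEM=2 BR=1, R=4, W=0

reason(slot 3) = FU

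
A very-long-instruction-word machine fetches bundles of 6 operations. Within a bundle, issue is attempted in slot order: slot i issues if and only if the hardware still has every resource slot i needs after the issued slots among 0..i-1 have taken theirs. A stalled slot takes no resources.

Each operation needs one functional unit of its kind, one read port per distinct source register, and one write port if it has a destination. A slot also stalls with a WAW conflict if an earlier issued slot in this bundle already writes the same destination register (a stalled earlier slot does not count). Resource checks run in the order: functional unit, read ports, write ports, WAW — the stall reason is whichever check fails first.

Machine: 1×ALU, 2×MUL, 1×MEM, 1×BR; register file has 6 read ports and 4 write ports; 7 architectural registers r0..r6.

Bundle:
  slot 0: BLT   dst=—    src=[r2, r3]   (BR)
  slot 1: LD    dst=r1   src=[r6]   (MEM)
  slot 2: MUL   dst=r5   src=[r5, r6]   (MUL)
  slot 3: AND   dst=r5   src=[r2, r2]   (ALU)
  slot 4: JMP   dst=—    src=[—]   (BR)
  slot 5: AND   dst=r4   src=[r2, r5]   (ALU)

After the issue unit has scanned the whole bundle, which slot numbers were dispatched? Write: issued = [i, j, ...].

[0] BR needs rd=2 wr=0: ok; after: ALU=1 MUL=2 MEM=1 BR=0, R=4, W=4
[1] MEM needs rd=1 wr=1: ok; after: ALU=1 MUL=2 MEM=0 BR=0, R=3, W=3
[2] MUL needs rd=2 wr=1: ok; after: ALU=1 MUL=1 MEM=0 BR=0, R=1, W=2
[3] ALU needs rd=1 wr=1: WAW; after: ALU=1 MUL=1 MEM=0 BR=0, R=1, W=2
[4] BR needs rd=0 wr=0: FU; after: ALU=1 MUL=1 MEM=0 BR=0, R=1, W=2
[5] ALU needs rd=2 wr=1: RD_PORT; after: ALU=1 MUL=1 MEM=0 BR=0, R=1, W=2

issued = [0, 1, 2]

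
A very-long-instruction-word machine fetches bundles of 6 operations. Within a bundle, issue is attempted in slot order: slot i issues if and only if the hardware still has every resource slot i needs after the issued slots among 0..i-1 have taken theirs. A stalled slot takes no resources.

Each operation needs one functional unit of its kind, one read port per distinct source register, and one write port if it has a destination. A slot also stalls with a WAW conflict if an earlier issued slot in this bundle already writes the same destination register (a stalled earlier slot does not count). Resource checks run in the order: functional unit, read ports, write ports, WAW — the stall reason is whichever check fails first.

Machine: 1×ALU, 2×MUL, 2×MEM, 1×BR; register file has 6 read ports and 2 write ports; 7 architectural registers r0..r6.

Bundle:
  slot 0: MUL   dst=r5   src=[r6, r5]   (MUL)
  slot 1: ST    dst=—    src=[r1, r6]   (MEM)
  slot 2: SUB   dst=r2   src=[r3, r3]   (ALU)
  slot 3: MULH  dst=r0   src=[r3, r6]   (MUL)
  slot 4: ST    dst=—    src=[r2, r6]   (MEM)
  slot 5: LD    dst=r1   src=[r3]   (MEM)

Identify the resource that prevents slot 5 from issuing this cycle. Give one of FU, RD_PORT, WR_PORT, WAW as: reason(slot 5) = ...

reason(slot 5) = WR_PORT

  0. MUL→r5 ⇒ go  {1A/1Mu/2Ld/1B | 4r 1w}
  1. MEM ⇒ go  {1A/1Mu/1Ld/1B | 2r 1w}
  2. ALU→r2 ⇒ go  {0A/1Mu/1Ld/1B | 1r 0w}
  3. MUL→r0 ⇒ no(RD_PORT)  {0A/1Mu/1Ld/1B | 1r 0w}
  4. MEM ⇒ no(RD_PORT)  {0A/1Mu/1Ld/1B | 1r 0w}
  5. MEM→r1 ⇒ no(WR_PORT)  {0A/1Mu/1Ld/1B | 1r 0w}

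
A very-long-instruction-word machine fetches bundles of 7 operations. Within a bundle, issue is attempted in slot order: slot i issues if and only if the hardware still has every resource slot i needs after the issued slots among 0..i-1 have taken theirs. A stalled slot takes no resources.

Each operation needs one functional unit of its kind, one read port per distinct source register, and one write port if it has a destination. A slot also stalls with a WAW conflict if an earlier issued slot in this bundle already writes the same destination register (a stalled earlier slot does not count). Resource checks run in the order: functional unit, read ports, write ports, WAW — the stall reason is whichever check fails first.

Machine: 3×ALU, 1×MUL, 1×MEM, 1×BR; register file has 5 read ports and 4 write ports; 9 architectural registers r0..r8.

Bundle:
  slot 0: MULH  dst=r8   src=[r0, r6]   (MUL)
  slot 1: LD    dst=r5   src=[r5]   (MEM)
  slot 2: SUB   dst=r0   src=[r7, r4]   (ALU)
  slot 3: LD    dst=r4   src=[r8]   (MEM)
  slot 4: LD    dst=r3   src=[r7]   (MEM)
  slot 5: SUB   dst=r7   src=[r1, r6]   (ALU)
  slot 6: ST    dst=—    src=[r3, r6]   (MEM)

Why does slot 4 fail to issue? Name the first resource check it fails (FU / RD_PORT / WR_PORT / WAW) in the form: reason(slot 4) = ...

#0 MUL src=r0,r6 dispatched  <A:3 Mu:0 Ld:1 B:1 rd:3 wr:3>
#1 MEM src=r5 dispatched  <A:3 Mu:0 Ld:0 B:1 rd:2 wr:2>
#2 ALU src=r7,r4 dispatched  <A:2 Mu:0 Ld:0 B:1 rd:0 wr:1>
#3 MEM src=r8 held:FU  <A:2 Mu:0 Ld:0 B:1 rd:0 wr:1>
#4 MEM src=r7 held:FU  <A:2 Mu:0 Ld:0 B:1 rd:0 wr:1>
#5 ALU src=r1,r6 held:RD_PORT  <A:2 Mu:0 Ld:0 B:1 rd:0 wr:1>
#6 MEM src=r3,r6 held:FU  <A:2 Mu:0 Ld:0 B:1 rd:0 wr:1>

reason(slot 4) = FU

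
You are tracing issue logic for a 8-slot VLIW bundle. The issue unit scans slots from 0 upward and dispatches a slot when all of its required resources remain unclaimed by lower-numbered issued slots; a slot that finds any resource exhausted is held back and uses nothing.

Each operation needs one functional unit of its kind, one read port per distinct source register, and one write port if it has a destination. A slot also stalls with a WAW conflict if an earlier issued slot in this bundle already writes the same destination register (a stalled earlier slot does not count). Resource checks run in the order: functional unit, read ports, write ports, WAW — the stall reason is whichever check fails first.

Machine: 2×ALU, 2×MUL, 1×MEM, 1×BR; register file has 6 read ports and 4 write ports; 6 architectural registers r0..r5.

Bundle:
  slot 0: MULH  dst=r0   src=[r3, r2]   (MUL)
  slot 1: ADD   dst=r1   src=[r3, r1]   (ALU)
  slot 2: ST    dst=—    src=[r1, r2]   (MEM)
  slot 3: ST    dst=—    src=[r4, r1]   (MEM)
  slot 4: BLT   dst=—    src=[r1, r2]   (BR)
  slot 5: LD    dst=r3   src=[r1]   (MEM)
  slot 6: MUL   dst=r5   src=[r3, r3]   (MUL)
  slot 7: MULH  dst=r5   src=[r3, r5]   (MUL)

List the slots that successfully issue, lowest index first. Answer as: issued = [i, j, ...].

issued = [0, 1, 2]

#0 MUL src=r3,r2 dispatched  <A:2 Mu:1 Ld:1 B:1 rd:4 wr:3>
#1 ALU src=r3,r1 dispatched  <A:1 Mu:1 Ld:1 B:1 rd:2 wr:2>
#2 MEM src=r1,r2 dispatched  <A:1 Mu:1 Ld:0 B:1 rd:0 wr:2>
#3 MEM src=r4,r1 held:FU  <A:1 Mu:1 Ld:0 B:1 rd:0 wr:2>
#4 BR src=r1,r2 held:RD_PORT  <A:1 Mu:1 Ld:0 B:1 rd:0 wr:2>
#5 MEM src=r1 held:FU  <A:1 Mu:1 Ld:0 B:1 rd:0 wr:2>
#6 MUL src=r3,r3 held:RD_PORT  <A:1 Mu:1 Ld:0 B:1 rd:0 wr:2>
#7 MUL src=r3,r5 held:RD_PORT  <A:1 Mu:1 Ld:0 B:1 rd:0 wr:2>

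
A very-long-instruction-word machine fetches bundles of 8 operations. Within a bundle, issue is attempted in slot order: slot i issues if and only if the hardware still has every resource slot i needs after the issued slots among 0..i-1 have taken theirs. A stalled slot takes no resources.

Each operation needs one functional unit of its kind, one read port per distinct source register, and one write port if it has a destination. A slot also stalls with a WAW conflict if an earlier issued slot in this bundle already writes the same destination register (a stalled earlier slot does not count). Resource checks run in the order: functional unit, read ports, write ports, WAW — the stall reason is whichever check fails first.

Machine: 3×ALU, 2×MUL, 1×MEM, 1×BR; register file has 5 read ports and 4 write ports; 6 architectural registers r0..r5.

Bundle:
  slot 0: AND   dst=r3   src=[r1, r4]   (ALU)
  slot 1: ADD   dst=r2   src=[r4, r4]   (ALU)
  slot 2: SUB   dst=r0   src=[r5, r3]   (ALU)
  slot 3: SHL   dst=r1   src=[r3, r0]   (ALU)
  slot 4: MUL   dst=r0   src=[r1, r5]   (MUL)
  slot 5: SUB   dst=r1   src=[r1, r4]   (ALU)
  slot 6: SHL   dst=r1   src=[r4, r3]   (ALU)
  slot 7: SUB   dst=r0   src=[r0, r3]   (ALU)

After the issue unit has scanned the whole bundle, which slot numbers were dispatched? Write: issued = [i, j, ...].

issued = [0, 1, 2]

#0 ALU src=r1,r4 dispatched  <A:2 Mu:2 Ld:1 B:1 rd:3 wr:3>
#1 ALU src=r4,r4 dispatched  <A:1 Mu:2 Ld:1 B:1 rd:2 wr:2>
#2 ALU src=r5,r3 dispatched  <A:0 Mu:2 Ld:1 B:1 rd:0 wr:1>
#3 ALU src=r3,r0 held:FU  <A:0 Mu:2 Ld:1 B:1 rd:0 wr:1>
#4 MUL src=r1,r5 held:RD_PORT  <A:0 Mu:2 Ld:1 B:1 rd:0 wr:1>
#5 ALU src=r1,r4 held:FU  <A:0 Mu:2 Ld:1 B:1 rd:0 wr:1>
#6 ALU src=r4,r3 held:FU  <A:0 Mu:2 Ld:1 B:1 rd:0 wr:1>
#7 ALU src=r0,r3 held:FU  <A:0 Mu:2 Ld:1 B:1 rd:0 wr:1>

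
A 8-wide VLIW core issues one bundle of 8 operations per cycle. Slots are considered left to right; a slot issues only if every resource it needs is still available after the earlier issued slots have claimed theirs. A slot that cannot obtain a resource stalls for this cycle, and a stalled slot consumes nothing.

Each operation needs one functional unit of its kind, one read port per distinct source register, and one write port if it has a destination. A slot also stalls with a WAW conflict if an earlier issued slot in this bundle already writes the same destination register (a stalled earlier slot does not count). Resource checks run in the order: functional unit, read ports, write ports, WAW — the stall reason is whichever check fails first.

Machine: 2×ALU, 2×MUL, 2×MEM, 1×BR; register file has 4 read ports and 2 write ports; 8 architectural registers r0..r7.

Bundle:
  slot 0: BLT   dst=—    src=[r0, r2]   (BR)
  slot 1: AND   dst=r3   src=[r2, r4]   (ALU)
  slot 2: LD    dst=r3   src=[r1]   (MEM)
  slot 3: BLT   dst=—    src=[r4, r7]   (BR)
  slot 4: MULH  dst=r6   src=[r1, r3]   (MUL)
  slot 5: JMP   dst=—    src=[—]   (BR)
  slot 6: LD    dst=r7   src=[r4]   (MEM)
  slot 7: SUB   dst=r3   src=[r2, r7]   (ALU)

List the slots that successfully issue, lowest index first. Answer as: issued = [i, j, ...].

issued = [0, 1]

slot 0 (BR): ISSUE — free A2,Mu2,Ld2,B0 rp2 wp2
slot 1 (ALU): ISSUE — free A1,Mu2,Ld2,B0 rp0 wp1
slot 2 (MEM): stall RD_PORT — free A1,Mu2,Ld2,B0 rp0 wp1
slot 3 (BR): stall FU — free A1,Mu2,Ld2,B0 rp0 wp1
slot 4 (MUL): stall RD_PORT — free A1,Mu2,Ld2,B0 rp0 wp1
slot 5 (BR): stall FU — free A1,Mu2,Ld2,B0 rp0 wp1
slot 6 (MEM): stall RD_PORT — free A1,Mu2,Ld2,B0 rp0 wp1
slot 7 (ALU): stall RD_PORT — free A1,Mu2,Ld2,B0 rp0 wp1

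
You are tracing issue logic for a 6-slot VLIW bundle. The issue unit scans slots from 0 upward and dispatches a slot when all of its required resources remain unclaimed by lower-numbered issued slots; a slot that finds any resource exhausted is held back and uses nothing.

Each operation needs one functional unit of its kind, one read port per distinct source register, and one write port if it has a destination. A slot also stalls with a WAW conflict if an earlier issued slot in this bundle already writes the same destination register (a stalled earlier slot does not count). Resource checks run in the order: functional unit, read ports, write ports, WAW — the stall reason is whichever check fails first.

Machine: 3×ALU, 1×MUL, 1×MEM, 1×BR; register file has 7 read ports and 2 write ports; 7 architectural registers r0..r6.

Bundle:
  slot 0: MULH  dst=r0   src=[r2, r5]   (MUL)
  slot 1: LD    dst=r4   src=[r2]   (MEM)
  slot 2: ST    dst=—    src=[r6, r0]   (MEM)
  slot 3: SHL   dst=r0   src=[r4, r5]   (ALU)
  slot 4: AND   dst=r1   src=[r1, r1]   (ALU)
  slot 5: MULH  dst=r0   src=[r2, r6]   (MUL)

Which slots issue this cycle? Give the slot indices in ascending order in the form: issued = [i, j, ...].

slot 0 (MUL): ISSUE — free A3,Mu0,Ld1,B1 rp5 wp1
slot 1 (MEM): ISSUE — free A3,Mu0,Ld0,B1 rp4 wp0
slot 2 (MEM): stall FU — free A3,Mu0,Ld0,B1 rp4 wp0
slot 3 (ALU): stall WR_PORT — free A3,Mu0,Ld0,B1 rp4 wp0
slot 4 (ALU): stall WR_PORT — free A3,Mu0,Ld0,B1 rp4 wp0
slot 5 (MUL): stall FU — free A3,Mu0,Ld0,B1 rp4 wp0

issued = [0, 1]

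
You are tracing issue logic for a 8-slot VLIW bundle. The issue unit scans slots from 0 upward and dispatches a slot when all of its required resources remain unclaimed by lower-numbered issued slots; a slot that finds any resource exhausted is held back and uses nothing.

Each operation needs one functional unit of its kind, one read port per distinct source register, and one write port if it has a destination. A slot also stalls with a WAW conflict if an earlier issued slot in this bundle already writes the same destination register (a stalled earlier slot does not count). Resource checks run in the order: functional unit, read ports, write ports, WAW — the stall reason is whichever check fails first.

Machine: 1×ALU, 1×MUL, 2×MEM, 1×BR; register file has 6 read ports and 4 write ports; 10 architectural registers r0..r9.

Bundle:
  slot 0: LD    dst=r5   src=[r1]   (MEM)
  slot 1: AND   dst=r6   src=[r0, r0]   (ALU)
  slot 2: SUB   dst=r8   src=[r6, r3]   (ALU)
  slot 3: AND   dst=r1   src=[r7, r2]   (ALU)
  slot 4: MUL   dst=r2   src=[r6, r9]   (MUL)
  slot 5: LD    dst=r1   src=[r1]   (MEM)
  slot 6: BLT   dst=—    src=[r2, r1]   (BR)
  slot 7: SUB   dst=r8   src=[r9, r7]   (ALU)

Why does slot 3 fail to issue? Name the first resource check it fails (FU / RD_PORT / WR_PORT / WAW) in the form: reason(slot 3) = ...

[0] MEM needs rd=1 wr=1: ok; after: ALU=1 MUL=1 MEM=1 BR=1, R=5, W=3
[1] ALU needs rd=1 wr=1: ok; after: ALU=0 MUL=1 MEM=1 BR=1, R=4, W=2
[2] ALU needs rd=2 wr=1: FU; after: ALU=0 MUL=1 MEM=1 BR=1, R=4, W=2
[3] ALU needs rd=2 wr=1: FU; after: ALU=0 MUL=1 MEM=1 BR=1, R=4, W=2
[4] MUL needs rd=2 wr=1: ok; after: ALU=0 MUL=0 MEM=1 BR=1, R=2, W=1
[5] MEM needs rd=1 wr=1: ok; after: ALU=0 MUL=0 MEM=0 BR=1, R=1, W=0
[6] BR needs rd=2 wr=0: RD_PORT; after: ALU=0 MUL=0 MEM=0 BR=1, R=1, W=0
[7] ALU needs rd=2 wr=1: FU; after: ALU=0 MUL=0 MEM=0 BR=1, R=1, W=0

reason(slot 3) = FU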